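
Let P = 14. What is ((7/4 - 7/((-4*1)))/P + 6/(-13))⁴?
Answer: 14641/7311616 ≈ 0.0020024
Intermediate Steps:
((7/4 - 7/((-4*1)))/P + 6/(-13))⁴ = ((7/4 - 7/((-4*1)))/14 + 6/(-13))⁴ = ((7*(¼) - 7/(-4))*(1/14) + 6*(-1/13))⁴ = ((7/4 - 7*(-¼))*(1/14) - 6/13)⁴ = ((7/4 + 7/4)*(1/14) - 6/13)⁴ = ((7/2)*(1/14) - 6/13)⁴ = (¼ - 6/13)⁴ = (-11/52)⁴ = 14641/7311616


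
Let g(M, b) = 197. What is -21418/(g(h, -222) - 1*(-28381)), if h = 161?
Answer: -10709/14289 ≈ -0.74946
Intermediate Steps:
-21418/(g(h, -222) - 1*(-28381)) = -21418/(197 - 1*(-28381)) = -21418/(197 + 28381) = -21418/28578 = -21418*1/28578 = -10709/14289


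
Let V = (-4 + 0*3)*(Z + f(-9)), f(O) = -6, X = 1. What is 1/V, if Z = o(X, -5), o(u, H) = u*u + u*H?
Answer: 1/40 ≈ 0.025000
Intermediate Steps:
o(u, H) = u² + H*u
Z = -4 (Z = 1*(-5 + 1) = 1*(-4) = -4)
V = 40 (V = (-4 + 0*3)*(-4 - 6) = (-4 + 0)*(-10) = -4*(-10) = 40)
1/V = 1/40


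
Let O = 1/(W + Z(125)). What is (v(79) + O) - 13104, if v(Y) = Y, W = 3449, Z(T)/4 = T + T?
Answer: -57948224/4449 ≈ -13025.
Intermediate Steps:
Z(T) = 8*T (Z(T) = 4*(T + T) = 4*(2*T) = 8*T)
O = 1/4449 (O = 1/(3449 + 8*125) = 1/(3449 + 1000) = 1/4449 ≈ 0.00022477)
(v(79) + O) - 13104 = (79 + 1/4449) - 13104 = 351472/4449 - 13104 = -57948224/4449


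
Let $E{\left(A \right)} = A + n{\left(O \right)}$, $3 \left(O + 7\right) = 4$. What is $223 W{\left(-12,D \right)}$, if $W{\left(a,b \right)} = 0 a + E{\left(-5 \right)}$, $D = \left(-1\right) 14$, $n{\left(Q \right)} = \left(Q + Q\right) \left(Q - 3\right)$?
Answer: $\frac{187097}{9} \approx 20789.0$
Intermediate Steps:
$O = - \frac{17}{3}$ ($O = -7 + \frac{1}{3} \cdot 4 = -7 + \frac{4}{3} = - \frac{17}{3} \approx -5.6667$)
$n{\left(Q \right)} = 2 Q \left(-3 + Q\right)$
$E{\left(A \right)} = \frac{884}{9} + A$ ($E{\left(A \right)} = A + 2 \left(- \frac{17}{3}\right) \left(-3 - \frac{17}{3}\right) = A + 2 \left(- \frac{17}{3}\right) \left(- \frac{26}{3}\right) = A + \frac{884}{9} = \frac{884}{9} + A$)
$D = -14$
$W{\left(a,b \right)} = \frac{839}{9}$ ($W{\left(a,b \right)} = 0 a + \left(\frac{884}{9} - 5\right) = 0 + \frac{839}{9} = \frac{839}{9}$)
$223 W{\left(-12,D \right)} = 223 \cdot \frac{839}{9} = \frac{187097}{9}$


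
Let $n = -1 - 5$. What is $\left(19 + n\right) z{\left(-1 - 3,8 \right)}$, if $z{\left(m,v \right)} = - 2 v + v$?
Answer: $-104$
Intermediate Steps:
$z{\left(m,v \right)} = - v$
$n = -6$ ($n = -1 - 5 = -6$)
$\left(19 + n\right) z{\left(-1 - 3,8 \right)} = \left(19 - 6\right) \left(\left(-1\right) 8\right) = 13 \left(-8\right) = -104$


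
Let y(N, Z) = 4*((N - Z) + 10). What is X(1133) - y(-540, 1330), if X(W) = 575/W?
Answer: 8430095/1133 ≈ 7440.5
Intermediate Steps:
y(N, Z) = 40 - 4*Z + 4*N (y(N, Z) = 4*(10 + N - Z) = 40 - 4*Z + 4*N)
X(1133) - y(-540, 1330) = 575/1133 - (40 - 4*1330 + 4*(-540)) = 575*(1/1133) - (40 - 5320 - 2160) = 575/1133 - 1*(-7440) = 575/1133 + 7440 = 8430095/1133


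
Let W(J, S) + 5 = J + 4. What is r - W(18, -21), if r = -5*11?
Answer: -72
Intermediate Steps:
W(J, S) = -1 + J (W(J, S) = -5 + (J + 4) = -5 + (4 + J) = -1 + J)
r = -55
r - W(18, -21) = -55 - (-1 + 18) = -55 - 1*17 = -55 - 17 = -72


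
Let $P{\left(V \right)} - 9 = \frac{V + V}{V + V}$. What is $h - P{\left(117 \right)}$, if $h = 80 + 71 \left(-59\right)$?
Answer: $-4119$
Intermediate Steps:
$P{\left(V \right)} = 10$ ($P{\left(V \right)} = 9 + \frac{V + V}{V + V} = 9 + \frac{2 V}{2 V} = 9 + 2 V \frac{1}{2 V} = 9 + 1 = 10$)
$h = -4109$ ($h = 80 - 4189 = -4109$)
$h - P{\left(117 \right)} = -4109 - 10 = -4119$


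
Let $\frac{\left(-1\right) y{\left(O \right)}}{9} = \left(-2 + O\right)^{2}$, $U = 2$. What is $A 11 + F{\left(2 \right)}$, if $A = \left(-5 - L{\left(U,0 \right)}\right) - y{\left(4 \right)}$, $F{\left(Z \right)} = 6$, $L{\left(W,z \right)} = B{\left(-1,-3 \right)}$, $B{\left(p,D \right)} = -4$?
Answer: $391$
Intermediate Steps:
$L{\left(W,z \right)} = -4$
$y{\left(O \right)} = - 9 \left(-2 + O\right)^{2}$
$A = 35$ ($A = \left(-5 - -4\right) - - 9 \left(-2 + 4\right)^{2} = \left(-5 + 4\right) - - 9 \cdot 2^{2} = -1 - \left(-9\right) 4 = -1 - -36 = -1 + 36 = 35$)
$A 11 + F{\left(2 \right)} = 35 \cdot 11 + 6 = 385 + 6 = 391$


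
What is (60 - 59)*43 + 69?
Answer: 112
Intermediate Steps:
(60 - 59)*43 + 69 = 1*43 + 69 = 43 + 69 = 112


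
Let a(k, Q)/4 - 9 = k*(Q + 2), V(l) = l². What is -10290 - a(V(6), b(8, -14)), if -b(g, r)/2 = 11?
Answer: -7446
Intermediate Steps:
b(g, r) = -22 (b(g, r) = -2*11 = -22)
a(k, Q) = 36 + 4*k*(2 + Q) (a(k, Q) = 36 + 4*(k*(Q + 2)) = 36 + 4*(k*(2 + Q)) = 36 + 4*k*(2 + Q))
-10290 - a(V(6), b(8, -14)) = -10290 - (36 + 8*6² + 4*(-22)*6²) = -10290 - (36 + 8*36 + 4*(-22)*36) = -10290 - (36 + 288 - 3168) = -10290 - 1*(-2844) = -10290 + 2844 = -7446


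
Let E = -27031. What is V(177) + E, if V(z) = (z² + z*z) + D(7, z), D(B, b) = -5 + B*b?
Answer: 36861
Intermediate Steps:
V(z) = -5 + 2*z² + 7*z (V(z) = (z² + z*z) + (-5 + 7*z) = (z² + z²) + (-5 + 7*z) = 2*z² + (-5 + 7*z) = -5 + 2*z² + 7*z)
V(177) + E = (-5 + 2*177² + 7*177) - 27031 = (-5 + 2*31329 + 1239) - 27031 = (-5 + 62658 + 1239) - 27031 = 63892 - 27031 = 36861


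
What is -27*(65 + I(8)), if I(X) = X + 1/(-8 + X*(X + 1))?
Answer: -126171/64 ≈ -1971.4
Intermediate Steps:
I(X) = X + 1/(-8 + X*(1 + X))
-27*(65 + I(8)) = -27*(65 + (1 + 8**2 + 8**3 - 8*8)/(-8 + 8 + 8**2)) = -27*(65 + (1 + 64 + 512 - 64)/(-8 + 8 + 64)) = -27*(65 + 513/64) = -27*4673/64 = -126171/64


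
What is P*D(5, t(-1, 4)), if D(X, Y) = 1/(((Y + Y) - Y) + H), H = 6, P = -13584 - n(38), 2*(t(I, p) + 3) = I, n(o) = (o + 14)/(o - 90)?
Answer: -27166/5 ≈ -5433.2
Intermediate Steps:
n(o) = (14 + o)/(-90 + o)
t(I, p) = -3 + I/2
P = -13583 (P = -13584 - (14 + 38)/(-90 + 38) = -13584 - 52/(-52) = -13584 - (-1)*52/52 = -13584 - 1*(-1) = -13584 + 1 = -13583)
D(X, Y) = 1/(6 + Y) (D(X, Y) = 1/(((Y + Y) - Y) + 6) = 1/((2*Y - Y) + 6) = 1/(Y + 6) = 1/(6 + Y))
P*D(5, t(-1, 4)) = -13583/(6 + (-3 + (½)*(-1))) = -13583/(6 + (-3 - ½)) = -13583/(6 - 7/2) = -13583/5/2 = -13583*⅖ = -27166/5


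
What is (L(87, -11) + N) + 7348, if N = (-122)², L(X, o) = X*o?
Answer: 21275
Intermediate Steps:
N = 14884
(L(87, -11) + N) + 7348 = (87*(-11) + 14884) + 7348 = (-957 + 14884) + 7348 = 13927 + 7348 = 21275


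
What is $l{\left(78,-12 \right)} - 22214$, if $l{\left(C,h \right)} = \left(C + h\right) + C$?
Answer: $-22070$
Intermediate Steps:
$l{\left(C,h \right)} = h + 2 C$
$l{\left(78,-12 \right)} - 22214 = \left(-12 + 2 \cdot 78\right) - 22214 = \left(-12 + 156\right) - 22214 = 144 - 22214 = -22070$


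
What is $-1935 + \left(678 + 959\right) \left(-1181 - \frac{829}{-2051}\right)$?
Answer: $- \frac{3967803759}{2051} \approx -1.9346 \cdot 10^{6}$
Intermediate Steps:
$-1935 + \left(678 + 959\right) \left(-1181 - \frac{829}{-2051}\right) = -1935 + 1637 \left(-1181 - - \frac{829}{2051}\right) = -1935 + 1637 \left(-1181 + \frac{829}{2051}\right) = -1935 + 1637 \left(- \frac{2421402}{2051}\right) = -1935 - \frac{3963835074}{2051} = - \frac{3967803759}{2051}$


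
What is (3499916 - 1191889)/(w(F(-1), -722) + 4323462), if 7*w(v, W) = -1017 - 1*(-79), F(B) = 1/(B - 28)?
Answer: 2308027/4323328 ≈ 0.53385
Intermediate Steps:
F(B) = 1/(-28 + B)
w(v, W) = -134 (w(v, W) = (-1017 - 1*(-79))/7 = (-1017 + 79)/7 = (⅐)*(-938) = -134)
(3499916 - 1191889)/(w(F(-1), -722) + 4323462) = (3499916 - 1191889)/(-134 + 4323462) = 2308027/4323328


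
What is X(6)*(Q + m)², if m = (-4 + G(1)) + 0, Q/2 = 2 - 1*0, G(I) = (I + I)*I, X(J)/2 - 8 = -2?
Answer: 48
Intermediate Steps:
X(J) = 12 (X(J) = 16 + 2*(-2) = 16 - 4 = 12)
G(I) = 2*I² (G(I) = (2*I)*I = 2*I²)
Q = 4 (Q = 2*(2 - 1*0) = 2*(2 + 0) = 2*2 = 4)
m = -2 (m = (-4 + 2*1²) + 0 = (-4 + 2*1) + 0 = (-4 + 2) + 0 = -2 + 0 = -2)
X(6)*(Q + m)² = 12*(4 - 2)² = 12*2² = 12*4 = 48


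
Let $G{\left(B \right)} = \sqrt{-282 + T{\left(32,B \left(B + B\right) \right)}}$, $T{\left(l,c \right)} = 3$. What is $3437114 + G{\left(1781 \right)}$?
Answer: $3437114 + 3 i \sqrt{31} \approx 3.4371 \cdot 10^{6} + 16.703 i$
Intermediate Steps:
$G{\left(B \right)} = 3 i \sqrt{31}$ ($G{\left(B \right)} = \sqrt{-282 + 3} = \sqrt{-279} = 3 i \sqrt{31}$)
$3437114 + G{\left(1781 \right)} = 3437114 + 3 i \sqrt{31}$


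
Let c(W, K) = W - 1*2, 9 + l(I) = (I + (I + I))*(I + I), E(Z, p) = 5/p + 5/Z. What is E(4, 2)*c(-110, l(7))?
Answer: -420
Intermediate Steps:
E(Z, p) = 5/Z + 5/p
l(I) = -9 + 6*I² (l(I) = -9 + (I + (I + I))*(I + I) = -9 + (I + 2*I)*(2*I) = -9 + (3*I)*(2*I) = -9 + 6*I²)
c(W, K) = -2 + W (c(W, K) = W - 2 = -2 + W)
E(4, 2)*c(-110, l(7)) = (5/4 + 5/2)*(-2 - 110) = (5*(¼) + 5*(½))*(-112) = (5/4 + 5/2)*(-112) = (15/4)*(-112) = -420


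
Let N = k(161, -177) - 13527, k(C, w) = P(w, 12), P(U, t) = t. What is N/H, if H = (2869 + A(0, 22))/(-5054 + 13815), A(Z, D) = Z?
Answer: -118404915/2869 ≈ -41270.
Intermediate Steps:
k(C, w) = 12
H = 2869/8761 (H = (2869 + 0)/(-5054 + 13815) = 2869/8761 ≈ 0.32747)
N = -13515 (N = 12 - 13527 = -13515)
N/H = -13515/2869/8761 = -13515*8761/2869 = -118404915/2869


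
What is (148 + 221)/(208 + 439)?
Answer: 369/647 ≈ 0.57032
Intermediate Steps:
(148 + 221)/(208 + 439) = 369/647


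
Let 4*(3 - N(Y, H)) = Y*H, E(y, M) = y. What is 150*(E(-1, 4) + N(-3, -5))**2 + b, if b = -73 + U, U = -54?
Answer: 2659/8 ≈ 332.38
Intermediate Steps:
N(Y, H) = 3 - H*Y/4 (N(Y, H) = 3 - Y*H/4 = 3 - H*Y/4)
b = -127 (b = -73 - 54 = -127)
150*(E(-1, 4) + N(-3, -5))**2 + b = 150*(-1 + (3 - 1/4*(-5)*(-3)))**2 - 127 = 150*(-1 + (3 - 15/4))**2 - 127 = 150*(-1 - 3/4)**2 - 127 = 150*(-7/4)**2 - 127 = 150*(49/16) - 127 = 3675/8 - 127 = 2659/8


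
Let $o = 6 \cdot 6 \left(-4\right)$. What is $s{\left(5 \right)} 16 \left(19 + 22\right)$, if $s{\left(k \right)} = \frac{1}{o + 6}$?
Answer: $- \frac{328}{69} \approx -4.7536$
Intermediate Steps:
$o = -144$ ($o = 36 \left(-4\right) = -144$)
$s{\left(k \right)} = - \frac{1}{138}$ ($s{\left(k \right)} = \frac{1}{-144 + 6} = \frac{1}{-138} = - \frac{1}{138}$)
$s{\left(5 \right)} 16 \left(19 + 22\right) = \left(- \frac{1}{138}\right) 16 \left(19 + 22\right) = \left(- \frac{8}{69}\right) 41 = - \frac{328}{69}$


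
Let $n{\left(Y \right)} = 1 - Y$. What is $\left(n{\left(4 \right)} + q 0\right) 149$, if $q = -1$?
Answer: $-447$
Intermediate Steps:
$\left(n{\left(4 \right)} + q 0\right) 149 = \left(\left(1 - 4\right) - 0\right) 149 = \left(\left(1 - 4\right) + 0\right) 149 = \left(-3 + 0\right) 149 = \left(-3\right) 149 = -447$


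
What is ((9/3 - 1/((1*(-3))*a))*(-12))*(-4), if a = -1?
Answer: 128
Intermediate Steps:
((9/3 - 1/((1*(-3))*a))*(-12))*(-4) = ((9/3 - 1/((1*(-3))*(-1)))*(-12))*(-4) = ((9*(⅓) - 1/((-3*(-1))))*(-12))*(-4) = ((3 - 1/3)*(-12))*(-4) = ((3 - 1*⅓)*(-12))*(-4) = ((3 - ⅓)*(-12))*(-4) = ((8/3)*(-12))*(-4) = -32*(-4) = 128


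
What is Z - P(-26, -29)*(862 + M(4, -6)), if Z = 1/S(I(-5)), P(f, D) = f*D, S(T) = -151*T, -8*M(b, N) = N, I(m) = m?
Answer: -982275383/1510 ≈ -6.5051e+5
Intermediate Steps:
M(b, N) = -N/8
P(f, D) = D*f
Z = 1/755 (Z = 1/(-151*(-5)) = 1/755 ≈ 0.0013245)
Z - P(-26, -29)*(862 + M(4, -6)) = 1/755 - (-29*(-26))*(862 - 1/8*(-6)) = 1/755 - 754*(862 + 3/4) = 1/755 - 754*3451/4 = 1/755 - 1*1301027/2 = 1/755 - 1301027/2 = -982275383/1510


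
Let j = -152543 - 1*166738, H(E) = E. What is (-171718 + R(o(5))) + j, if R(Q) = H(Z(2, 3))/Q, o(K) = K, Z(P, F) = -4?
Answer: -2454999/5 ≈ -4.9100e+5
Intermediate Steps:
R(Q) = -4/Q
j = -319281 (j = -152543 - 166738 = -319281)
(-171718 + R(o(5))) + j = (-171718 - 4/5) - 319281 = -858594/5 - 319281 = -2454999/5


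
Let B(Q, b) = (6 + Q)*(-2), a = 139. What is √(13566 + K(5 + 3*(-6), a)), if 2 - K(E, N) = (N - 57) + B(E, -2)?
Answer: 4*√842 ≈ 116.07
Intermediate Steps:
B(Q, b) = -12 - 2*Q
K(E, N) = 71 - N + 2*E (K(E, N) = 2 - ((N - 57) + (-12 - 2*E)) = 2 - ((-57 + N) + (-12 - 2*E)) = 2 - (-69 + N - 2*E) = 2 + (69 - N + 2*E) = 71 - N + 2*E)
√(13566 + K(5 + 3*(-6), a)) = √(13566 + (71 - 1*139 + 2*(5 + 3*(-6)))) = √(13566 + (71 - 139 + 2*(5 - 18))) = √(13566 + (71 - 139 + 2*(-13))) = √(13566 + (71 - 139 - 26)) = √(13566 - 94) = √13472 = 4*√842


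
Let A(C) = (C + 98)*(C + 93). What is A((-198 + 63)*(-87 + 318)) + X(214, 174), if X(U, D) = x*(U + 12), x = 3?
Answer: 966557682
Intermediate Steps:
X(U, D) = 36 + 3*U (X(U, D) = 3*(U + 12) = 3*(12 + U) = 36 + 3*U)
A(C) = (93 + C)*(98 + C) (A(C) = (98 + C)*(93 + C) = (93 + C)*(98 + C))
A((-198 + 63)*(-87 + 318)) + X(214, 174) = (9114 + ((-198 + 63)*(-87 + 318))**2 + 191*((-198 + 63)*(-87 + 318))) + (36 + 3*214) = (9114 + (-135*231)**2 + 191*(-135*231)) + (36 + 642) = (9114 + (-31185)**2 + 191*(-31185)) + 678 = (9114 + 972504225 - 5956335) + 678 = 966557004 + 678 = 966557682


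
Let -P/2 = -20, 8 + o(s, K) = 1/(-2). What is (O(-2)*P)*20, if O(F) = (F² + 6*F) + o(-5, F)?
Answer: -13200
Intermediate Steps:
o(s, K) = -17/2 (o(s, K) = -8 + 1/(-2) = -8 - ½ = -17/2)
P = 40 (P = -2*(-20) = 40)
O(F) = -17/2 + F² + 6*F (O(F) = (F² + 6*F) - 17/2 = -17/2 + F² + 6*F)
(O(-2)*P)*20 = ((-17/2 + (-2)² + 6*(-2))*40)*20 = ((-17/2 + 4 - 12)*40)*20 = -33/2*40*20 = -660*20 = -13200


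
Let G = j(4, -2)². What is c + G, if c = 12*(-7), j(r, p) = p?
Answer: -80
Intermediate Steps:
c = -84
G = 4 (G = (-2)² = 4)
c + G = -84 + 4 = -80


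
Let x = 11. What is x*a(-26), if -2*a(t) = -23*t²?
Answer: 85514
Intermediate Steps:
a(t) = 23*t²/2 (a(t) = -(-23)*t²/2 = 23*t²/2)
x*a(-26) = 11*((23/2)*(-26)²) = 11*((23/2)*676) = 11*7774 = 85514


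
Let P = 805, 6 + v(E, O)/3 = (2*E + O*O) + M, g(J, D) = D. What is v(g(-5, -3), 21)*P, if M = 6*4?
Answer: 1093995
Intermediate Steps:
M = 24
v(E, O) = 54 + 3*O² + 6*E (v(E, O) = -18 + 3*((2*E + O*O) + 24) = -18 + 3*((2*E + O²) + 24) = -18 + 3*((O² + 2*E) + 24) = -18 + 3*(24 + O² + 2*E) = -18 + (72 + 3*O² + 6*E) = 54 + 3*O² + 6*E)
v(g(-5, -3), 21)*P = (54 + 3*21² + 6*(-3))*805 = (54 + 3*441 - 18)*805 = (54 + 1323 - 18)*805 = 1359*805 = 1093995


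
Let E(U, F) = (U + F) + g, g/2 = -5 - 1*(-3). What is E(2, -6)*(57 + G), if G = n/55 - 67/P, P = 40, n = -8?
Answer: -24279/55 ≈ -441.44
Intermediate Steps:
g = -4 (g = 2*(-5 - 1*(-3)) = 2*(-5 + 3) = 2*(-2) = -4)
E(U, F) = -4 + F + U (E(U, F) = (U + F) - 4 = (F + U) - 4 = -4 + F + U)
G = -801/440 (G = -8/55 - 67/40 = -801/440 ≈ -1.8205)
E(2, -6)*(57 + G) = (-4 - 6 + 2)*(57 - 801/440) = -8*24279/440 = -24279/55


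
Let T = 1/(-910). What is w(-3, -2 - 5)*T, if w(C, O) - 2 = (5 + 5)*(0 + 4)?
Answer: -3/65 ≈ -0.046154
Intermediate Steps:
T = -1/910 ≈ -0.0010989
w(C, O) = 42 (w(C, O) = 2 + (5 + 5)*(0 + 4) = 2 + 10*4 = 2 + 40 = 42)
w(-3, -2 - 5)*T = 42*(-1/910) = -3/65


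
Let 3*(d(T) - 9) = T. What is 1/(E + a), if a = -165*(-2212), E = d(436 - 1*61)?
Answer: 1/365114 ≈ 2.7389e-6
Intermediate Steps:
d(T) = 9 + T/3
E = 134 (E = 9 + (436 - 1*61)/3 = 9 + (436 - 61)/3 = 9 + (1/3)*375 = 9 + 125 = 134)
a = 364980
1/(E + a) = 1/(134 + 364980) = 1/365114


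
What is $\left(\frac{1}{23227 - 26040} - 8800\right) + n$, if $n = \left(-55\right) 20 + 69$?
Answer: $- \frac{27654604}{2813} \approx -9831.0$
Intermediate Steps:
$n = -1031$ ($n = -1100 + 69 = -1031$)
$\left(\frac{1}{23227 - 26040} - 8800\right) + n = \left(\frac{1}{23227 - 26040} - 8800\right) - 1031 = \left(\frac{1}{-2813} - 8800\right) - 1031 = \left(- \frac{1}{2813} - 8800\right) - 1031 = - \frac{24754401}{2813} - 1031 = - \frac{27654604}{2813}$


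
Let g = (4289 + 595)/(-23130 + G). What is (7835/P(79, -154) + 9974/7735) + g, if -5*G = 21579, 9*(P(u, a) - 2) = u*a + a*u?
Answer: -15387609742527/8602830660970 ≈ -1.7887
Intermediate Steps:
P(u, a) = 2 + 2*a*u/9 (P(u, a) = 2 + (u*a + a*u)/9 = 2 + (a*u + a*u)/9 = 2 + (2*a*u)/9 = 2 + 2*a*u/9)
G = -21579/5 (G = -⅕*21579 = -21579/5 ≈ -4315.8)
g = -8140/45743 (g = (4289 + 595)/(-23130 - 21579/5) = 4884/(-137229/5) = 4884*(-5/137229) = -8140/45743 ≈ -0.17795)
(7835/P(79, -154) + 9974/7735) + g = (7835/(2 + (2/9)*(-154)*79) + 9974/7735) - 8140/45743 = (7835/(2 - 24332/9) + 9974*(1/7735)) - 8140/45743 = (7835/(-24314/9) + 9974/7735) - 8140/45743 = (7835*(-9/24314) + 9974/7735) - 8140/45743 = (-70515/24314 + 9974/7735) - 8140/45743 = -302925689/188068790 - 8140/45743 = -15387609742527/8602830660970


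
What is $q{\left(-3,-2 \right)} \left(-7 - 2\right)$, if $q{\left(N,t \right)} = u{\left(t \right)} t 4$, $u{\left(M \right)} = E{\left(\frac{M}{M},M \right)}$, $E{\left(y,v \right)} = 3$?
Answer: $216$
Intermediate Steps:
$u{\left(M \right)} = 3$
$q{\left(N,t \right)} = 12 t$ ($q{\left(N,t \right)} = 3 t 4 = 12 t$)
$q{\left(-3,-2 \right)} \left(-7 - 2\right) = 12 \left(-2\right) \left(-7 - 2\right) = \left(-24\right) \left(-9\right) = 216$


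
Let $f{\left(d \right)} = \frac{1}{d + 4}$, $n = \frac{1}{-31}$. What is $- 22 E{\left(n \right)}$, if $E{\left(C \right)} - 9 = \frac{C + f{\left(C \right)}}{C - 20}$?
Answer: $- \frac{15105398}{76383} \approx -197.76$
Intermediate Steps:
$n = - \frac{1}{31} \approx -0.032258$
$f{\left(d \right)} = \frac{1}{4 + d}$
$E{\left(C \right)} = 9 + \frac{C + \frac{1}{4 + C}}{-20 + C}$ ($E{\left(C \right)} = 9 + \frac{C + \frac{1}{4 + C}}{C - 20} = 9 + \frac{C + \frac{1}{4 + C}}{-20 + C}$)
$- 22 E{\left(n \right)} = - 22 \frac{1 + 10 \left(-18 - \frac{1}{31}\right) \left(4 - \frac{1}{31}\right)}{\left(-20 - \frac{1}{31}\right) \left(4 - \frac{1}{31}\right)} = - 22 \frac{1 + 10 \left(- \frac{559}{31}\right) \frac{123}{31}}{\left(- \frac{621}{31}\right) \frac{123}{31}} = - 22 \left(\left(- \frac{31}{621}\right) \frac{31}{123} \left(1 - \frac{687570}{961}\right)\right) = - 22 \left(\left(- \frac{31}{621}\right) \frac{31}{123} \left(- \frac{686609}{961}\right)\right) = \left(-22\right) \frac{686609}{76383} = - \frac{15105398}{76383}$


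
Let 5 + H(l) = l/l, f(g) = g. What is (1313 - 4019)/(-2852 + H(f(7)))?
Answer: 451/476 ≈ 0.94748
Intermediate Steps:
H(l) = -4 (H(l) = -5 + l/l = -5 + 1 = -4)
(1313 - 4019)/(-2852 + H(f(7))) = (1313 - 4019)/(-2852 - 4) = -2706/(-2856) = -2706*(-1/2856) = 451/476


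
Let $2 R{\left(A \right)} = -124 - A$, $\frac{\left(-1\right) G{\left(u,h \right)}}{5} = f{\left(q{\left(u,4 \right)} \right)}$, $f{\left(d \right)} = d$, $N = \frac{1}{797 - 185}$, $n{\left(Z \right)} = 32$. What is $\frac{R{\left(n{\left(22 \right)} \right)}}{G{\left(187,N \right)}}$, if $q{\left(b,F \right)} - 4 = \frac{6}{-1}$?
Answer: $- \frac{39}{5} \approx -7.8$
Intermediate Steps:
$q{\left(b,F \right)} = -2$ ($q{\left(b,F \right)} = 4 + \frac{6}{-1} = 4 + 6 \left(-1\right) = 4 - 6 = -2$)
$N = \frac{1}{612} \approx 0.001634$
$G{\left(u,h \right)} = 10$ ($G{\left(u,h \right)} = \left(-5\right) \left(-2\right) = 10$)
$R{\left(A \right)} = -62 - \frac{A}{2}$ ($R{\left(A \right)} = \frac{-124 - A}{2} = -62 - \frac{A}{2}$)
$\frac{R{\left(n{\left(22 \right)} \right)}}{G{\left(187,N \right)}} = \frac{-62 - 16}{10} = \left(-62 - 16\right) \frac{1}{10} = \left(-78\right) \frac{1}{10} = - \frac{39}{5}$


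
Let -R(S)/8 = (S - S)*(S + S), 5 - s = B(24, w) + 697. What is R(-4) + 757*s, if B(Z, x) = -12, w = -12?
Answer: -514760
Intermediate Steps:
s = -680 (s = 5 - (-12 + 697) = 5 - 1*685 = 5 - 685 = -680)
R(S) = 0 (R(S) = -8*(S - S)*(S + S) = -0*2*S = -8*0 = 0)
R(-4) + 757*s = 0 + 757*(-680) = 0 - 514760 = -514760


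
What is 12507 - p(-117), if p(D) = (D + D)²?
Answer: -42249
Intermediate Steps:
p(D) = 4*D² (p(D) = (2*D)² = 4*D²)
12507 - p(-117) = 12507 - 4*(-117)² = 12507 - 4*13689 = 12507 - 1*54756 = 12507 - 54756 = -42249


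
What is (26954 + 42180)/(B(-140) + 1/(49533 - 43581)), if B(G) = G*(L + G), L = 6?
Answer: 411485568/111659521 ≈ 3.6852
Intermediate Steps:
B(G) = G*(6 + G)
(26954 + 42180)/(B(-140) + 1/(49533 - 43581)) = (26954 + 42180)/(-140*(6 - 140) + 1/(49533 - 43581)) = 69134/(-140*(-134) + 1/5952) = 69134/(18760 + 1/5952) = 69134/(111659521/5952) = 69134*(5952/111659521) = 411485568/111659521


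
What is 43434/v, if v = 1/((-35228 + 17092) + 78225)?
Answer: 2609905626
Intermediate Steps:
v = 1/60089 (v = 1/(-18136 + 78225) = 1/60089 ≈ 1.6642e-5)
43434/v = 43434/(1/60089) = 43434*60089 = 2609905626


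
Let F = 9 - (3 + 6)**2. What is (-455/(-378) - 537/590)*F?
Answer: -18704/885 ≈ -21.134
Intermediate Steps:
F = -72 (F = 9 - 1*9**2 = 9 - 1*81 = 9 - 81 = -72)
(-455/(-378) - 537/590)*F = (-455/(-378) - 537/590)*(-72) = (-455*(-1/378) - 537*1/590)*(-72) = (65/54 - 537/590)*(-72) = (2338/7965)*(-72) = -18704/885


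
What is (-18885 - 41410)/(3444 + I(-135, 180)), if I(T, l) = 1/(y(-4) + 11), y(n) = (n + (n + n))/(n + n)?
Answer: -1507375/86102 ≈ -17.507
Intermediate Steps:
y(n) = 3/2 (y(n) = (n + 2*n)/((2*n)) = (3*n)*(1/(2*n)) = 3/2)
I(T, l) = 2/25 (I(T, l) = 1/(3/2 + 11) = 1/(25/2) = 2/25)
(-18885 - 41410)/(3444 + I(-135, 180)) = (-18885 - 41410)/(3444 + 2/25) = -60295/86102/25 = -60295*25/86102 = -1507375/86102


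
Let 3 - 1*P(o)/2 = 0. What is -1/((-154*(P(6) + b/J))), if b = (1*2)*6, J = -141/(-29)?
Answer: 47/61292 ≈ 0.00076682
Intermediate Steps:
P(o) = 6 (P(o) = 6 - 2*0 = 6 + 0 = 6)
J = 141/29 (J = -141*(-1/29) = 141/29 ≈ 4.8621)
b = 12 (b = 2*6 = 12)
-1/((-154*(P(6) + b/J))) = -1/((-154*(6 + 12/(141/29)))) = -1/((-154*(6 + 12*(29/141)))) = -1/((-154*(6 + 116/47))) = -1/((-154*398/47)) = -1/(-61292/47) = -1*(-47/61292) = 47/61292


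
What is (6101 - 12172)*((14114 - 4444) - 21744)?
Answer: 73301254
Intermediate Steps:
(6101 - 12172)*((14114 - 4444) - 21744) = -6071*(9670 - 21744) = -6071*(-12074) = 73301254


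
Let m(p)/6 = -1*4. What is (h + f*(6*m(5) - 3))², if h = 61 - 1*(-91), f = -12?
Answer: 3671056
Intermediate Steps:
m(p) = -24 (m(p) = 6*(-1*4) = 6*(-4) = -24)
h = 152 (h = 61 + 91 = 152)
(h + f*(6*m(5) - 3))² = (152 - 12*(6*(-24) - 3))² = (152 - 12*(-144 - 3))² = (152 - 12*(-147))² = (152 + 1764)² = 1916² = 3671056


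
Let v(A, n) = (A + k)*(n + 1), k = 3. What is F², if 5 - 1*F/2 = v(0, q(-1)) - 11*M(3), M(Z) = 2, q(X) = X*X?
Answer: 1764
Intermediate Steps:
q(X) = X²
v(A, n) = (1 + n)*(3 + A) (v(A, n) = (A + 3)*(n + 1) = (3 + A)*(1 + n) = (1 + n)*(3 + A))
F = 42 (F = 10 - 2*((3 + 0 + 3*(-1)² + 0*(-1)²) - 11*2) = 10 - 2*((3 + 0 + 3*1 + 0*1) - 22) = 10 - 2*((3 + 0 + 3 + 0) - 22) = 10 - 2*(6 - 22) = 10 - 2*(-16) = 10 + 32 = 42)
F² = 42² = 1764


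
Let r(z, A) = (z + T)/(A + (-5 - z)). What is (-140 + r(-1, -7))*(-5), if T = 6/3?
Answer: 7705/11 ≈ 700.45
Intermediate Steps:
T = 2 (T = 6*(1/3) = 2)
r(z, A) = (2 + z)/(-5 + A - z) (r(z, A) = (z + 2)/(A + (-5 - z)) = (2 + z)/(-5 + A - z))
(-140 + r(-1, -7))*(-5) = (-140 + (-2 - 1*(-1))/(5 - 1 - 1*(-7)))*(-5) = (-140 + (-2 + 1)/(5 - 1 + 7))*(-5) = (-140 - 1/11)*(-5) = -1541/11*(-5) = 7705/11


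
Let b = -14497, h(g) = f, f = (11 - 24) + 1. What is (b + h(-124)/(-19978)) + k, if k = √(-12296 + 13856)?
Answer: -144810527/9989 + 2*√390 ≈ -14458.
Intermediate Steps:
f = -12 (f = -13 + 1 = -12)
h(g) = -12
k = 2*√390 (k = √1560 = 2*√390 ≈ 39.497)
(b + h(-124)/(-19978)) + k = (-14497 - 12/(-19978)) + 2*√390 = (-14497 - 12*(-1/19978)) + 2*√390 = (-14497 + 6/9989) + 2*√390 = -144810527/9989 + 2*√390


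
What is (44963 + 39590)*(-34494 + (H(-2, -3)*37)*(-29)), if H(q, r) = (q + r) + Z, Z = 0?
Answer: -2462944337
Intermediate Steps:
H(q, r) = q + r (H(q, r) = (q + r) + 0 = q + r)
(44963 + 39590)*(-34494 + (H(-2, -3)*37)*(-29)) = (44963 + 39590)*(-34494 + ((-2 - 3)*37)*(-29)) = 84553*(-34494 - 5*37*(-29)) = 84553*(-34494 - 185*(-29)) = 84553*(-34494 + 5365) = 84553*(-29129) = -2462944337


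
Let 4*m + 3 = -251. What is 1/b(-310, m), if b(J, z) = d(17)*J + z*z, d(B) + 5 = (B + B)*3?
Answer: -4/104151 ≈ -3.8406e-5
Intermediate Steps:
m = -127/2 (m = -¾ + (¼)*(-251) = -¾ - 251/4 = -127/2 ≈ -63.500)
d(B) = -5 + 6*B (d(B) = -5 + (B + B)*3 = -5 + (2*B)*3 = -5 + 6*B)
b(J, z) = z² + 97*J (b(J, z) = (-5 + 6*17)*J + z*z = (-5 + 102)*J + z² = 97*J + z² = z² + 97*J)
1/b(-310, m) = 1/((-127/2)² + 97*(-310)) = 1/(16129/4 - 30070) = 1/(-104151/4) = -4/104151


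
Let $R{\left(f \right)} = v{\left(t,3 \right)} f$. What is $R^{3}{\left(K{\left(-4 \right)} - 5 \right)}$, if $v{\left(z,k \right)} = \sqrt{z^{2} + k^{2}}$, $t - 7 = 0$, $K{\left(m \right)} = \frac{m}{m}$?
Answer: $- 3712 \sqrt{58} \approx -28270.0$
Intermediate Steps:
$K{\left(m \right)} = 1$
$t = 7$ ($t = 7 + 0 = 7$)
$v{\left(z,k \right)} = \sqrt{k^{2} + z^{2}}$
$R{\left(f \right)} = f \sqrt{58}$ ($R{\left(f \right)} = \sqrt{3^{2} + 7^{2}} f = \sqrt{9 + 49} f = \sqrt{58} f = f \sqrt{58}$)
$R^{3}{\left(K{\left(-4 \right)} - 5 \right)} = \left(\left(1 - 5\right) \sqrt{58}\right)^{3} = \left(- 4 \sqrt{58}\right)^{3} = - 3712 \sqrt{58}$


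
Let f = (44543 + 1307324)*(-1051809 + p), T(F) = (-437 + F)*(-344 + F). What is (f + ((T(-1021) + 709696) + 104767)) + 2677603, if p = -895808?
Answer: -2632913668703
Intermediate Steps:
f = -2632919150939 (f = (44543 + 1307324)*(-1051809 - 895808) = 1351867*(-1947617) = -2632919150939)
(f + ((T(-1021) + 709696) + 104767)) + 2677603 = (-2632919150939 + (((150328 + (-1021)² - 781*(-1021)) + 709696) + 104767)) + 2677603 = (-2632919150939 + (((150328 + 1042441 + 797401) + 709696) + 104767)) + 2677603 = (-2632919150939 + ((1990170 + 709696) + 104767)) + 2677603 = (-2632919150939 + (2699866 + 104767)) + 2677603 = (-2632919150939 + 2804633) + 2677603 = -2632916346306 + 2677603 = -2632913668703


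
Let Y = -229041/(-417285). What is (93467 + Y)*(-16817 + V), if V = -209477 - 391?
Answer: -65491153866216/3091 ≈ -2.1188e+10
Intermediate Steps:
Y = 8483/15455 (Y = -229041*(-1/417285) = 8483/15455 ≈ 0.54888)
V = -209868
(93467 + Y)*(-16817 + V) = (93467 + 8483/15455)*(-16817 - 209868) = (1444540968/15455)*(-226685) = -65491153866216/3091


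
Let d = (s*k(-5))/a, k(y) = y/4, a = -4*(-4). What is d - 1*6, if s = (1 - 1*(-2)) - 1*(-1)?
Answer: -101/16 ≈ -6.3125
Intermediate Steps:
s = 4 (s = (1 + 2) + 1 = 3 + 1 = 4)
a = 16
k(y) = y/4 (k(y) = y*(¼) = y/4)
d = -5/16 (d = (4*((¼)*(-5)))/16 = (4*(-5/4))*(1/16) = -5*1/16 = -5/16 ≈ -0.31250)
d - 1*6 = -5/16 - 1*6 = -5/16 - 6 = -101/16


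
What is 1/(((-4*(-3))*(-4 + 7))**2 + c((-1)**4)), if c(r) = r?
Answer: 1/1297 ≈ 0.00077101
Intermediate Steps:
1/(((-4*(-3))*(-4 + 7))**2 + c((-1)**4)) = 1/(((-4*(-3))*(-4 + 7))**2 + (-1)**4) = 1/((12*3)**2 + 1) = 1/(36**2 + 1) = 1/(1296 + 1) = 1/1297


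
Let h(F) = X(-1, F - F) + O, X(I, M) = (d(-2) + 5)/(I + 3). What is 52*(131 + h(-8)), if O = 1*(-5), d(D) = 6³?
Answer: 12298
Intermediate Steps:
d(D) = 216
X(I, M) = 221/(3 + I) (X(I, M) = (216 + 5)/(I + 3) = 221/(3 + I))
O = -5
h(F) = 211/2 (h(F) = 221/(3 - 1) - 5 = 221/2 - 5 = 211/2)
52*(131 + h(-8)) = 52*(131 + 211/2) = 52*(473/2) = 12298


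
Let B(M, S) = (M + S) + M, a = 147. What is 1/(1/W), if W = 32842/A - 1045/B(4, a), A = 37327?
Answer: -6783241/1157137 ≈ -5.8621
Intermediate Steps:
B(M, S) = S + 2*M
W = -6783241/1157137 (W = 32842/37327 - 1045/(147 + 2*4) = 32842*(1/37327) - 1045/(147 + 8) = 32842/37327 - 1045/155 = 32842/37327 - 1045*1/155 = 32842/37327 - 209/31 = -6783241/1157137 ≈ -5.8621)
1/(1/W) = 1/(1/(-6783241/1157137)) = 1/(-1157137/6783241) = -6783241/1157137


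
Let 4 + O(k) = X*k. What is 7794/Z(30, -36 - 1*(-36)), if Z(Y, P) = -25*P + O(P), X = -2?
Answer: -3897/2 ≈ -1948.5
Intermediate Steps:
O(k) = -4 - 2*k
Z(Y, P) = -4 - 27*P (Z(Y, P) = -25*P + (-4 - 2*P) = -4 - 27*P)
7794/Z(30, -36 - 1*(-36)) = 7794/(-4 - 27*(-36 - 1*(-36))) = 7794/(-4 - 27*(-36 + 36)) = 7794/(-4 - 27*0) = 7794/(-4 + 0) = 7794/(-4) = 7794*(-¼) = -3897/2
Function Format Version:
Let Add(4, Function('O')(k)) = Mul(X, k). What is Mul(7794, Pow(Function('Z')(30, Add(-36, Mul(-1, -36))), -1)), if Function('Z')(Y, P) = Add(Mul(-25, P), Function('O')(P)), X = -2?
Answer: Rational(-3897, 2) ≈ -1948.5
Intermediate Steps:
Function('O')(k) = Add(-4, Mul(-2, k))
Function('Z')(Y, P) = Add(-4, Mul(-27, P)) (Function('Z')(Y, P) = Add(Mul(-25, P), Add(-4, Mul(-2, P))) = Add(-4, Mul(-27, P)))
Mul(7794, Pow(Function('Z')(30, Add(-36, Mul(-1, -36))), -1)) = Mul(7794, Pow(Add(-4, Mul(-27, Add(-36, Mul(-1, -36)))), -1)) = Mul(7794, Pow(Add(-4, Mul(-27, Add(-36, 36))), -1)) = Mul(7794, Pow(Add(-4, Mul(-27, 0)), -1)) = Mul(7794, Pow(Add(-4, 0), -1)) = Mul(7794, Pow(-4, -1)) = Mul(7794, Rational(-1, 4)) = Rational(-3897, 2)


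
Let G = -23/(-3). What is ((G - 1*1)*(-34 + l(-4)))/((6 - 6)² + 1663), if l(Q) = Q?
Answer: -760/4989 ≈ -0.15234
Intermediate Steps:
G = 23/3 (G = -23*(-⅓) = 23/3 ≈ 7.6667)
((G - 1*1)*(-34 + l(-4)))/((6 - 6)² + 1663) = ((23/3 - 1*1)*(-34 - 4))/((6 - 6)² + 1663) = ((23/3 - 1)*(-38))/(0² + 1663) = ((20/3)*(-38))/(0 + 1663) = -760/3/1663 = -760/3*1/1663 = -760/4989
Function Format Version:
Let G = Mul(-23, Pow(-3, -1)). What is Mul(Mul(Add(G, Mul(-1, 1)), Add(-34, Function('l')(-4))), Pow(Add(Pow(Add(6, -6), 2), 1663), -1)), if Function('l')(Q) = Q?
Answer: Rational(-760, 4989) ≈ -0.15234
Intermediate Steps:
G = Rational(23, 3) (G = Mul(-23, Rational(-1, 3)) = Rational(23, 3) ≈ 7.6667)
Mul(Mul(Add(G, Mul(-1, 1)), Add(-34, Function('l')(-4))), Pow(Add(Pow(Add(6, -6), 2), 1663), -1)) = Mul(Mul(Add(Rational(23, 3), Mul(-1, 1)), Add(-34, -4)), Pow(Add(Pow(Add(6, -6), 2), 1663), -1)) = Mul(Mul(Add(Rational(23, 3), -1), -38), Pow(Add(Pow(0, 2), 1663), -1)) = Mul(Mul(Rational(20, 3), -38), Pow(Add(0, 1663), -1)) = Mul(Rational(-760, 3), Pow(1663, -1)) = Mul(Rational(-760, 3), Rational(1, 1663)) = Rational(-760, 4989)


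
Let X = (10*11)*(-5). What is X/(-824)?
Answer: 275/412 ≈ 0.66748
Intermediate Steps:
X = -550 (X = 110*(-5) = -550)
X/(-824) = -550/(-824) = -550*(-1/824) = 275/412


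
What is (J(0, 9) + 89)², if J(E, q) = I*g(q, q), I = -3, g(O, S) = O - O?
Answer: 7921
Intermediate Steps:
g(O, S) = 0
J(E, q) = 0 (J(E, q) = -3*0 = 0)
(J(0, 9) + 89)² = (0 + 89)² = 89² = 7921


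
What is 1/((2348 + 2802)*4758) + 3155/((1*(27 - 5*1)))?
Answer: 38654586761/269540700 ≈ 143.41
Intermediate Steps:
1/((2348 + 2802)*4758) + 3155/((1*(27 - 5*1))) = (1/4758)/5150 + 3155/((1*(27 - 5))) = (1/5150)*(1/4758) + 3155/((1*22)) = 1/24503700 + 3155/22 = 38654586761/269540700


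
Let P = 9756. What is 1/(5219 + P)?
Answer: 1/14975 ≈ 6.6778e-5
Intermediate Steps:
1/(5219 + P) = 1/(5219 + 9756) = 1/14975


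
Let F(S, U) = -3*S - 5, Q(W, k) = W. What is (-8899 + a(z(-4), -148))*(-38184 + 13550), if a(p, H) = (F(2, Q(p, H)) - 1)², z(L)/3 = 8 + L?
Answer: 215670670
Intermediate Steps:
z(L) = 24 + 3*L (z(L) = 3*(8 + L) = 24 + 3*L)
F(S, U) = -5 - 3*S
a(p, H) = 144 (a(p, H) = ((-5 - 3*2) - 1)² = ((-5 - 6) - 1)² = (-11 - 1)² = (-12)² = 144)
(-8899 + a(z(-4), -148))*(-38184 + 13550) = (-8899 + 144)*(-38184 + 13550) = -8755*(-24634) = 215670670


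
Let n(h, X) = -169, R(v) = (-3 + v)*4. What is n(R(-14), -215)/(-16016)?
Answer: 13/1232 ≈ 0.010552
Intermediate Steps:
R(v) = -12 + 4*v
n(R(-14), -215)/(-16016) = -169/(-16016) = -169*(-1/16016) = 13/1232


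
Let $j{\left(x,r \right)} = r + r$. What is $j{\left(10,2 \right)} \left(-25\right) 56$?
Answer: $-5600$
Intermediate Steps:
$j{\left(x,r \right)} = 2 r$
$j{\left(10,2 \right)} \left(-25\right) 56 = 2 \cdot 2 \left(-25\right) 56 = 4 \left(-25\right) 56 = \left(-100\right) 56 = -5600$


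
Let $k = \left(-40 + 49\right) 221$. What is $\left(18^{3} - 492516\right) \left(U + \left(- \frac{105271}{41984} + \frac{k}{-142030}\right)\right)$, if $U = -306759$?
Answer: $\frac{111281216663569035303}{745373440} \approx 1.493 \cdot 10^{11}$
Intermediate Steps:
$k = 1989$ ($k = 9 \cdot 221 = 1989$)
$\left(18^{3} - 492516\right) \left(U + \left(- \frac{105271}{41984} + \frac{k}{-142030}\right)\right) = \left(18^{3} - 492516\right) \left(-306759 + \left(- \frac{105271}{41984} + \frac{1989}{-142030}\right)\right) = \left(5832 - 492516\right) \left(-306759 + \left(\left(-105271\right) \frac{1}{41984} + 1989 \left(- \frac{1}{142030}\right)\right)\right) = - 486684 \left(-306759 - \frac{7517573153}{2981493760}\right) = \left(-486684\right) \left(- \frac{914607561896993}{2981493760}\right) = \frac{111281216663569035303}{745373440}$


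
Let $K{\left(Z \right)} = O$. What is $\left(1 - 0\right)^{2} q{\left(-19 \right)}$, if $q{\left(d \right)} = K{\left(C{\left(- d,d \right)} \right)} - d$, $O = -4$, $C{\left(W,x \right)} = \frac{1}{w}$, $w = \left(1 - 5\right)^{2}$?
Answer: $15$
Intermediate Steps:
$w = 16$ ($w = \left(-4\right)^{2} = 16$)
$C{\left(W,x \right)} = \frac{1}{16}$
$K{\left(Z \right)} = -4$
$q{\left(d \right)} = -4 - d$
$\left(1 - 0\right)^{2} q{\left(-19 \right)} = \left(1 - 0\right)^{2} \left(-4 - -19\right) = \left(1 + 0\right)^{2} \left(-4 + 19\right) = 1^{2} \cdot 15 = 1 \cdot 15 = 15$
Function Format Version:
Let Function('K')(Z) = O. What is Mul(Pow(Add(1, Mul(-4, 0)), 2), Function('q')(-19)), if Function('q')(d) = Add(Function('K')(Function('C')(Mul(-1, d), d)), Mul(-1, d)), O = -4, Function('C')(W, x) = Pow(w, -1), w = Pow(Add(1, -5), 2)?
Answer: 15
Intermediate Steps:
w = 16 (w = Pow(-4, 2) = 16)
Function('C')(W, x) = Rational(1, 16) (Function('C')(W, x) = Pow(16, -1) = Rational(1, 16))
Function('K')(Z) = -4
Function('q')(d) = Add(-4, Mul(-1, d))
Mul(Pow(Add(1, Mul(-4, 0)), 2), Function('q')(-19)) = Mul(Pow(Add(1, Mul(-4, 0)), 2), Add(-4, Mul(-1, -19))) = Mul(Pow(Add(1, 0), 2), Add(-4, 19)) = Mul(Pow(1, 2), 15) = Mul(1, 15) = 15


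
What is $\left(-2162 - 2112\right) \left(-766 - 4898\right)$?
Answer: $24207936$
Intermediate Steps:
$\left(-2162 - 2112\right) \left(-766 - 4898\right) = \left(-2162 - 2112\right) \left(-5664\right) = \left(-4274\right) \left(-5664\right) = 24207936$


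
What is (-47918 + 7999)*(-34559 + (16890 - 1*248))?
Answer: 715228723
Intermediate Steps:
(-47918 + 7999)*(-34559 + (16890 - 1*248)) = -39919*(-34559 + (16890 - 248)) = -39919*(-34559 + 16642) = -39919*(-17917) = 715228723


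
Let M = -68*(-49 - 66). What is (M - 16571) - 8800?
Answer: -17551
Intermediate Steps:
M = 7820 (M = -68*(-115) = 7820)
(M - 16571) - 8800 = (7820 - 16571) - 8800 = -8751 - 8800 = -17551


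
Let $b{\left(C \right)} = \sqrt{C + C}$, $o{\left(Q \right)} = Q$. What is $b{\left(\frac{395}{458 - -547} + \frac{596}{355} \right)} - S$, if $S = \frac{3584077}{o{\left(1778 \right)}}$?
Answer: $- \frac{512011}{254} + \frac{\sqrt{21098389110}}{71355} \approx -2013.8$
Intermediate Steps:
$b{\left(C \right)} = \sqrt{2} \sqrt{C}$ ($b{\left(C \right)} = \sqrt{2 C} = \sqrt{2} \sqrt{C}$)
$S = \frac{512011}{254}$ ($S = \frac{3584077}{1778} = 3584077 \cdot \frac{1}{1778} = \frac{512011}{254} \approx 2015.8$)
$b{\left(\frac{395}{458 - -547} + \frac{596}{355} \right)} - S = \sqrt{2} \sqrt{\frac{395}{458 - -547} + \frac{596}{355}} - \frac{512011}{254} = \sqrt{2} \sqrt{\frac{395}{458 + 547} + 596 \cdot \frac{1}{355}} - \frac{512011}{254} = \sqrt{2} \sqrt{\frac{395}{1005} + \frac{596}{355}} - \frac{512011}{254} = \sqrt{2} \sqrt{395 \cdot \frac{1}{1005} + \frac{596}{355}} - \frac{512011}{254} = \sqrt{2} \sqrt{\frac{79}{201} + \frac{596}{355}} - \frac{512011}{254} = \sqrt{2} \sqrt{\frac{147841}{71355}} - \frac{512011}{254} = \sqrt{2} \frac{\sqrt{10549194555}}{71355} - \frac{512011}{254} = \frac{\sqrt{21098389110}}{71355} - \frac{512011}{254} = - \frac{512011}{254} + \frac{\sqrt{21098389110}}{71355}$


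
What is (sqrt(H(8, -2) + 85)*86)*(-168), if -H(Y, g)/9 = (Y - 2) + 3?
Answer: -28896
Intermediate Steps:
H(Y, g) = -9 - 9*Y (H(Y, g) = -9*((Y - 2) + 3) = -9*((-2 + Y) + 3) = -9*(1 + Y) = -9 - 9*Y)
(sqrt(H(8, -2) + 85)*86)*(-168) = (sqrt((-9 - 9*8) + 85)*86)*(-168) = (sqrt((-9 - 72) + 85)*86)*(-168) = (sqrt(-81 + 85)*86)*(-168) = (sqrt(4)*86)*(-168) = (2*86)*(-168) = 172*(-168) = -28896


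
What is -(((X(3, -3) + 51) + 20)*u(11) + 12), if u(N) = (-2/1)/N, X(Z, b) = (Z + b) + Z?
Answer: 16/11 ≈ 1.4545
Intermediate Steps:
X(Z, b) = b + 2*Z
u(N) = -2/N (u(N) = (-2*1)/N = -2/N)
-(((X(3, -3) + 51) + 20)*u(11) + 12) = -((((-3 + 2*3) + 51) + 20)*(-2/11) + 12) = -((((-3 + 6) + 51) + 20)*(-2*1/11) + 12) = -(((3 + 51) + 20)*(-2/11) + 12) = -((54 + 20)*(-2/11) + 12) = -(74*(-2/11) + 12) = -(-148/11 + 12) = -1*(-16/11) = 16/11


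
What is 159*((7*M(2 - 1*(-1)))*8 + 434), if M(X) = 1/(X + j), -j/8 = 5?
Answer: 2544318/37 ≈ 68765.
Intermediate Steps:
j = -40 (j = -8*5 = -40)
M(X) = 1/(-40 + X) (M(X) = 1/(X - 40) = 1/(-40 + X))
159*((7*M(2 - 1*(-1)))*8 + 434) = 159*((7/(-40 + (2 - 1*(-1))))*8 + 434) = 159*((7/(-40 + (2 + 1)))*8 + 434) = 159*((7/(-40 + 3))*8 + 434) = 159*((7/(-37))*8 + 434) = 159*((7*(-1/37))*8 + 434) = 159*(-7/37*8 + 434) = 159*(-56/37 + 434) = 159*(16002/37) = 2544318/37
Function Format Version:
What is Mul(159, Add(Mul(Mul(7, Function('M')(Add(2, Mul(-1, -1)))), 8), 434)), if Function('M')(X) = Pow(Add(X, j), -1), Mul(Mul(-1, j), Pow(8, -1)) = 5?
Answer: Rational(2544318, 37) ≈ 68765.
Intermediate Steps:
j = -40 (j = Mul(-8, 5) = -40)
Function('M')(X) = Pow(Add(-40, X), -1) (Function('M')(X) = Pow(Add(X, -40), -1) = Pow(Add(-40, X), -1))
Mul(159, Add(Mul(Mul(7, Function('M')(Add(2, Mul(-1, -1)))), 8), 434)) = Mul(159, Add(Mul(Mul(7, Pow(Add(-40, Add(2, Mul(-1, -1))), -1)), 8), 434)) = Mul(159, Add(Mul(Mul(7, Pow(Add(-40, Add(2, 1)), -1)), 8), 434)) = Mul(159, Add(Mul(Mul(7, Pow(Add(-40, 3), -1)), 8), 434)) = Mul(159, Add(Mul(Mul(7, Pow(-37, -1)), 8), 434)) = Mul(159, Add(Mul(Mul(7, Rational(-1, 37)), 8), 434)) = Mul(159, Add(Mul(Rational(-7, 37), 8), 434)) = Mul(159, Add(Rational(-56, 37), 434)) = Mul(159, Rational(16002, 37)) = Rational(2544318, 37)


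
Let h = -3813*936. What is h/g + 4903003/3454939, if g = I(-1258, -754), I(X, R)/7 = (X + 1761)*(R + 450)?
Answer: 2197332837013/462263928322 ≈ 4.7534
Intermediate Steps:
h = -3568968
I(X, R) = 7*(450 + R)*(1761 + X) (I(X, R) = 7*((X + 1761)*(R + 450)) = 7*((1761 + X)*(450 + R)) = 7*((450 + R)*(1761 + X)) = 7*(450 + R)*(1761 + X))
g = -1070384 (g = 5547150 + 3150*(-1258) + 12327*(-754) + 7*(-754)*(-1258) = 5547150 - 3962700 - 9294558 + 6639724 = -1070384)
h/g + 4903003/3454939 = -3568968/(-1070384) + 4903003/3454939 = -3568968*(-1/1070384) + 4903003*(1/3454939) = 446121/133798 + 4903003/3454939 = 2197332837013/462263928322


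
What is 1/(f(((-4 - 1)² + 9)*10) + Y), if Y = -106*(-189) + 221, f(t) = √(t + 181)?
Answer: 20255/410264504 - √521/410264504 ≈ 4.9315e-5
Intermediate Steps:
f(t) = √(181 + t)
Y = 20255 (Y = 20034 + 221 = 20255)
1/(f(((-4 - 1)² + 9)*10) + Y) = 1/(√(181 + ((-4 - 1)² + 9)*10) + 20255) = 1/(√(181 + ((-5)² + 9)*10) + 20255) = 1/(√(181 + (25 + 9)*10) + 20255) = 1/(√(181 + 34*10) + 20255) = 1/(√(181 + 340) + 20255) = 1/(√521 + 20255) = 1/(20255 + √521)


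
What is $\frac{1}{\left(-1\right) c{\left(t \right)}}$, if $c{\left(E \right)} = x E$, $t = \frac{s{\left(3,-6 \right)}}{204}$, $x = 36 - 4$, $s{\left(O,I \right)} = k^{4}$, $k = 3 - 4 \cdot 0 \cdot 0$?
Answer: $- \frac{17}{216} \approx -0.078704$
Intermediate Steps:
$k = 3$ ($k = 3 - 0 \cdot 0 = 3 - 0 = 3 + 0 = 3$)
$s{\left(O,I \right)} = 81$ ($s{\left(O,I \right)} = 3^{4} = 81$)
$x = 32$ ($x = 36 - 4 = 32$)
$t = \frac{27}{68}$ ($t = \frac{81}{204} = 81 \cdot \frac{1}{204} = \frac{27}{68} \approx 0.39706$)
$c{\left(E \right)} = 32 E$
$\frac{1}{\left(-1\right) c{\left(t \right)}} = \frac{1}{\left(-1\right) 32 \cdot \frac{27}{68}} = \frac{1}{\left(-1\right) \frac{216}{17}} = \frac{1}{- \frac{216}{17}} = - \frac{17}{216}$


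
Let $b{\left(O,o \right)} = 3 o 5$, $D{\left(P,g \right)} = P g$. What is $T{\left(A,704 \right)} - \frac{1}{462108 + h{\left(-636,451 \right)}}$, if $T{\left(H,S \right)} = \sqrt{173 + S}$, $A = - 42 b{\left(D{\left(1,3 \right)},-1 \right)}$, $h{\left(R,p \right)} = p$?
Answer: $- \frac{1}{462559} + \sqrt{877} \approx 29.614$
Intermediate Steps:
$b{\left(O,o \right)} = 15 o$
$A = 630$ ($A = - 42 \cdot 15 \left(-1\right) = \left(-42\right) \left(-15\right) = 630$)
$T{\left(A,704 \right)} - \frac{1}{462108 + h{\left(-636,451 \right)}} = \sqrt{173 + 704} - \frac{1}{462108 + 451} = \sqrt{877} - \frac{1}{462559} = - \frac{1}{462559} + \sqrt{877}$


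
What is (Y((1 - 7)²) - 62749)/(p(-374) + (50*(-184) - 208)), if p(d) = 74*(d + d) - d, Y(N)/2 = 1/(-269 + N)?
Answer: 14620519/15001938 ≈ 0.97458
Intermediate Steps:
Y(N) = 2/(-269 + N)
p(d) = 147*d (p(d) = 74*(2*d) - d = 148*d - d = 147*d)
(Y((1 - 7)²) - 62749)/(p(-374) + (50*(-184) - 208)) = (2/(-269 + (1 - 7)²) - 62749)/(147*(-374) + (50*(-184) - 208)) = (2/(-269 + (-6)²) - 62749)/(-54978 + (-9200 - 208)) = (2/(-269 + 36) - 62749)/(-54978 - 9408) = (2/(-233) - 62749)/(-64386) = (2*(-1/233) - 62749)*(-1/64386) = (-2/233 - 62749)*(-1/64386) = -14620519/233*(-1/64386) = 14620519/15001938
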